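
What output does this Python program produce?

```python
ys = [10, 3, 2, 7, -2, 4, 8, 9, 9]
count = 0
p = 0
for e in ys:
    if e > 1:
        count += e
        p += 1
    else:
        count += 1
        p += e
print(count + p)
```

59

e=10: >1, count = 0+10 = 10; p=1
e=3: >1, count = 10+3 = 13; p=2
e=2: >1, count = 13+2 = 15; p=3
e=7: >1, count = 15+7 = 22; p=4
e=-2: not >1, count = 22+1 = 23; p=2
e=4: >1, count = 23+4 = 27; p=3
e=8: >1, count = 27+8 = 35; p=4
e=9: >1, count = 35+9 = 44; p=5
e=9: >1, count = 44+9 = 53; p=6
count+p = 53+6 = 59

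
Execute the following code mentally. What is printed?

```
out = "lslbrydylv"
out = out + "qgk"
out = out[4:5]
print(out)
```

+ 'qgk' → 'lslbrydylvqgk'
slice [4:5] → 'r'

r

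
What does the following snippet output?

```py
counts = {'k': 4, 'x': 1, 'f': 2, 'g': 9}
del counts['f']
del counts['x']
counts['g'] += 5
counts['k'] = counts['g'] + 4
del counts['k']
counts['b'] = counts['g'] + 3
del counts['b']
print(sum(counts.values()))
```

14

del 'f' → {'k': 4, 'x': 1, 'g': 9}
del 'x' → {'k': 4, 'g': 9}
counts['g'] = 9+5 = 14 → {'k': 4, 'g': 14}
counts['k'] = counts['g']+4 = 18 → {'k': 18, 'g': 14}
del 'k' → {'g': 14}
counts['b'] = counts['g']+3 = 17 → {'g': 14, 'b': 17}
del 'b' → {'g': 14}
sum of values = 14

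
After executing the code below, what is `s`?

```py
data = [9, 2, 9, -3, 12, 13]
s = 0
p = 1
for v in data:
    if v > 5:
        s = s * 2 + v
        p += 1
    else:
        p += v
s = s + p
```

149

v=9: >5, s = 0*2+9 = 9; p=2
v=2: not >5; p=4
v=9: >5, s = 9*2+9 = 27; p=5
v=-3: not >5; p=2
v=12: >5, s = 27*2+12 = 66; p=3
v=13: >5, s = 66*2+13 = 145; p=4
s+p = 145+4 = 149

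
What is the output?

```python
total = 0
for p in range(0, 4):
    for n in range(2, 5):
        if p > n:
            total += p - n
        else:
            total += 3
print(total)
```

p=0,n=2: not 0>2, total = 0+3 = 3
p=0,n=3: not 0>3, total = 3+3 = 6
p=0,n=4: not 0>4, total = 6+3 = 9
p=1,n=2: not 1>2, total = 9+3 = 12
p=1,n=3: not 1>3, total = 12+3 = 15
p=1,n=4: not 1>4, total = 15+3 = 18
p=2,n=2: not 2>2, total = 18+3 = 21
p=2,n=3: not 2>3, total = 21+3 = 24
p=2,n=4: not 2>4, total = 24+3 = 27
p=3,n=2: 3>2, total = 27+1 = 28
p=3,n=3: not 3>3, total = 28+3 = 31
p=3,n=4: not 3>4, total = 31+3 = 34

34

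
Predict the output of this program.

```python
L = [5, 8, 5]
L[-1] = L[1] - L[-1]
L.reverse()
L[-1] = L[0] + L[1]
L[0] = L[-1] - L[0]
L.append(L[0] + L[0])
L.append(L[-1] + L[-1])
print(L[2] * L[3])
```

176

L[-1] = L[1]-L[-1] = 8-5 = 3 → [5, 8, 3]
reverse → [3, 8, 5]
L[-1] = L[0]+L[1] = 3+8 = 11 → [3, 8, 11]
L[0] = L[-1]-L[0] = 11-3 = 8 → [8, 8, 11]
append L[0]+L[0] = 8+8 = 16 → [8, 8, 11, 16]
append L[-1]+L[-1] = 16+16 = 32 → [8, 8, 11, 16, 32]
L[2]*L[3] = 11*16 = 176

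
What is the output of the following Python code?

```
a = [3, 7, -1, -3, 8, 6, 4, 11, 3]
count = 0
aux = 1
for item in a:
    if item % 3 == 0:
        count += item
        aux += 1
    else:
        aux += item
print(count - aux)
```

item=3: %3==0, count = 0+3 = 3; aux=2
item=7: not %3==0; aux=9
item=-1: not %3==0; aux=8
item=-3: %3==0, count = 3+(-3) = 0; aux=9
item=8: not %3==0; aux=17
item=6: %3==0, count = 0+6 = 6; aux=18
item=4: not %3==0; aux=22
item=11: not %3==0; aux=33
item=3: %3==0, count = 6+3 = 9; aux=34
count-aux = 9-34 = -25

-25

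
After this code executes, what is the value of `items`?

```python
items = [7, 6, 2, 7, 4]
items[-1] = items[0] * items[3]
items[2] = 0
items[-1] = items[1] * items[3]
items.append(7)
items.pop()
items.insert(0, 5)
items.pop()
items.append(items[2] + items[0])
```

[5, 7, 6, 0, 7, 11]

items[-1] = items[0]*items[3] = 7*7 = 49 → [7, 6, 2, 7, 49]
items[2] = 0 → [7, 6, 0, 7, 49]
items[-1] = items[1]*items[3] = 6*7 = 42 → [7, 6, 0, 7, 42]
append 7 → [7, 6, 0, 7, 42, 7]
pop() removes 7 → [7, 6, 0, 7, 42]
insert 5 at 0 → [5, 7, 6, 0, 7, 42]
pop() removes 42 → [5, 7, 6, 0, 7]
append items[2]+items[0] = 6+5 = 11 → [5, 7, 6, 0, 7, 11]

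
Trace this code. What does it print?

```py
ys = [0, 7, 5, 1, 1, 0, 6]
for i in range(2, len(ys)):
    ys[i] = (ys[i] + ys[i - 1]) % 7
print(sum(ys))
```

i=2: ys[2] = (5+7)%7 = 5 → [0, 7, 5, 1, 1, 0, 6]
i=3: ys[3] = (1+5)%7 = 6 → [0, 7, 5, 6, 1, 0, 6]
i=4: ys[4] = (1+6)%7 = 0 → [0, 7, 5, 6, 0, 0, 6]
i=5: ys[5] = (0+0)%7 = 0 → [0, 7, 5, 6, 0, 0, 6]
i=6: ys[6] = (6+0)%7 = 6 → [0, 7, 5, 6, 0, 0, 6]
sum = 24

24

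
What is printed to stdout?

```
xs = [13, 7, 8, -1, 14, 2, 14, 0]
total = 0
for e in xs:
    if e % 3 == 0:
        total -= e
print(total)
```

e=13: not %3==0
e=7: not %3==0
e=8: not %3==0
e=-1: not %3==0
e=14: not %3==0
e=2: not %3==0
e=14: not %3==0
e=0: %3==0, total = 0-0 = 0

0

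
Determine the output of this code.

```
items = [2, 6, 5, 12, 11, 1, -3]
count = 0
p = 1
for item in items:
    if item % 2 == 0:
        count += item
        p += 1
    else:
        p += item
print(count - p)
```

2

item=2: even, count = 0+2 = 2; p=2
item=6: even, count = 2+6 = 8; p=3
item=5: not even; p=8
item=12: even, count = 8+12 = 20; p=9
item=11: not even; p=20
item=1: not even; p=21
item=-3: not even; p=18
count-p = 20-18 = 2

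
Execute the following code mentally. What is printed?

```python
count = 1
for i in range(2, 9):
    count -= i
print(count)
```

-34

i=2: count = 1-2 = -1
i=3: count = (-1)-3 = -4
i=4: count = (-4)-4 = -8
i=5: count = (-8)-5 = -13
i=6: count = (-13)-6 = -19
i=7: count = (-19)-7 = -26
i=8: count = (-26)-8 = -34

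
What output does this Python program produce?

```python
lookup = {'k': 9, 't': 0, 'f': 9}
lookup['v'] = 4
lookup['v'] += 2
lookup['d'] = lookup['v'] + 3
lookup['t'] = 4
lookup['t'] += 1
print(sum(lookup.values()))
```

38

lookup['v'] = 4 → {'k': 9, 't': 0, 'f': 9, 'v': 4}
lookup['v'] = 4+2 = 6 → {'k': 9, 't': 0, 'f': 9, 'v': 6}
lookup['d'] = lookup['v']+3 = 9 → {'k': 9, 't': 0, 'f': 9, 'v': 6, 'd': 9}
lookup['t'] = 4 → {'k': 9, 't': 4, 'f': 9, 'v': 6, 'd': 9}
lookup['t'] = 4+1 = 5 → {'k': 9, 't': 5, 'f': 9, 'v': 6, 'd': 9}
sum of values = 38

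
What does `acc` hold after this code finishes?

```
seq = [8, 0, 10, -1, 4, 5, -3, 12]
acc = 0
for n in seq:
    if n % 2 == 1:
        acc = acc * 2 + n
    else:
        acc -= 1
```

-26

n=8: not odd, acc = 0-1 = -1
n=0: not odd, acc = (-1)-1 = -2
n=10: not odd, acc = (-2)-1 = -3
n=-1: odd, acc = (-3)*2+(-1) = -7
n=4: not odd, acc = (-7)-1 = -8
n=5: odd, acc = (-8)*2+5 = -11
n=-3: odd, acc = (-11)*2+(-3) = -25
n=12: not odd, acc = (-25)-1 = -26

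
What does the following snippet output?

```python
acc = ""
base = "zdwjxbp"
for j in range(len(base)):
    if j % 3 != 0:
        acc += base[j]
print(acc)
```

j=0: skip
j=1: add 'd' → 'd'
j=2: add 'w' → 'dw'
j=3: skip
j=4: add 'x' → 'dwx'
j=5: add 'b' → 'dwxb'
j=6: skip

dwxb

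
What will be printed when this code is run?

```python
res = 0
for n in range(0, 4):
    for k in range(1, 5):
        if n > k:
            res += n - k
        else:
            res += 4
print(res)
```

56

n=0,k=1: not 0>1, res = 0+4 = 4
n=0,k=2: not 0>2, res = 4+4 = 8
n=0,k=3: not 0>3, res = 8+4 = 12
n=0,k=4: not 0>4, res = 12+4 = 16
n=1,k=1: not 1>1, res = 16+4 = 20
n=1,k=2: not 1>2, res = 20+4 = 24
n=1,k=3: not 1>3, res = 24+4 = 28
n=1,k=4: not 1>4, res = 28+4 = 32
n=2,k=1: 2>1, res = 32+1 = 33
n=2,k=2: not 2>2, res = 33+4 = 37
n=2,k=3: not 2>3, res = 37+4 = 41
n=2,k=4: not 2>4, res = 41+4 = 45
n=3,k=1: 3>1, res = 45+2 = 47
n=3,k=2: 3>2, res = 47+1 = 48
n=3,k=3: not 3>3, res = 48+4 = 52
n=3,k=4: not 3>4, res = 52+4 = 56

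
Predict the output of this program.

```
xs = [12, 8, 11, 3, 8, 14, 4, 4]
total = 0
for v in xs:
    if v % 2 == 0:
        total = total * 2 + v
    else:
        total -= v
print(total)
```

420

v=12: even, total = 0*2+12 = 12
v=8: even, total = 12*2+8 = 32
v=11: not even, total = 32-11 = 21
v=3: not even, total = 21-3 = 18
v=8: even, total = 18*2+8 = 44
v=14: even, total = 44*2+14 = 102
v=4: even, total = 102*2+4 = 208
v=4: even, total = 208*2+4 = 420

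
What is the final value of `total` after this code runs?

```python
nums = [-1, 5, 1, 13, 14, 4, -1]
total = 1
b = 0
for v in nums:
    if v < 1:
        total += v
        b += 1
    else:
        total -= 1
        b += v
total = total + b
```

33

v=-1: <1, total = 1+(-1) = 0; b=1
v=5: not <1, total = 0-1 = -1; b=6
v=1: not <1, total = (-1)-1 = -2; b=7
v=13: not <1, total = (-2)-1 = -3; b=20
v=14: not <1, total = (-3)-1 = -4; b=34
v=4: not <1, total = (-4)-1 = -5; b=38
v=-1: <1, total = (-5)+(-1) = -6; b=39
total+b = (-6)+39 = 33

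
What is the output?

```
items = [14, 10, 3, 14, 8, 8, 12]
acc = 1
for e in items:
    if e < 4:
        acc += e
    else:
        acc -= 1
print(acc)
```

e=14: not <4, acc = 1-1 = 0
e=10: not <4, acc = 0-1 = -1
e=3: <4, acc = (-1)+3 = 2
e=14: not <4, acc = 2-1 = 1
e=8: not <4, acc = 1-1 = 0
e=8: not <4, acc = 0-1 = -1
e=12: not <4, acc = (-1)-1 = -2

-2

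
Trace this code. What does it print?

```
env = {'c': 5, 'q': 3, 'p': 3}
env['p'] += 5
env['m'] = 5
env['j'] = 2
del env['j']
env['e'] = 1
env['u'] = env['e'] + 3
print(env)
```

env['p'] = 3+5 = 8 → {'c': 5, 'q': 3, 'p': 8}
env['m'] = 5 → {'c': 5, 'q': 3, 'p': 8, 'm': 5}
env['j'] = 2 → {'c': 5, 'q': 3, 'p': 8, 'm': 5, 'j': 2}
del 'j' → {'c': 5, 'q': 3, 'p': 8, 'm': 5}
env['e'] = 1 → {'c': 5, 'q': 3, 'p': 8, 'm': 5, 'e': 1}
env['u'] = env['e']+3 = 4 → {'c': 5, 'q': 3, 'p': 8, 'm': 5, 'e': 1, 'u': 4}

{'c': 5, 'q': 3, 'p': 8, 'm': 5, 'e': 1, 'u': 4}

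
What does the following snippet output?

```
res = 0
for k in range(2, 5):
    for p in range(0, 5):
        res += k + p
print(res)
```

k=2,p=0: res = 0+2 = 2
k=2,p=1: res = 2+3 = 5
k=2,p=2: res = 5+4 = 9
k=2,p=3: res = 9+5 = 14
k=2,p=4: res = 14+6 = 20
k=3,p=0: res = 20+3 = 23
k=3,p=1: res = 23+4 = 27
k=3,p=2: res = 27+5 = 32
k=3,p=3: res = 32+6 = 38
k=3,p=4: res = 38+7 = 45
k=4,p=0: res = 45+4 = 49
k=4,p=1: res = 49+5 = 54
k=4,p=2: res = 54+6 = 60
k=4,p=3: res = 60+7 = 67
k=4,p=4: res = 67+8 = 75

75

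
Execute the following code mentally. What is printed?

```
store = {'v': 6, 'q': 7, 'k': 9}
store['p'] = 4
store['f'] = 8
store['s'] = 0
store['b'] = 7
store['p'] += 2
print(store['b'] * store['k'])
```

store['p'] = 4 → {'v': 6, 'q': 7, 'k': 9, 'p': 4}
store['f'] = 8 → {'v': 6, 'q': 7, 'k': 9, 'p': 4, 'f': 8}
store['s'] = 0 → {'v': 6, 'q': 7, 'k': 9, 'p': 4, 'f': 8, 's': 0}
store['b'] = 7 → {'v': 6, 'q': 7, 'k': 9, 'p': 4, 'f': 8, 's': 0, 'b': 7}
store['p'] = 4+2 = 6 → {'v': 6, 'q': 7, 'k': 9, 'p': 6, 'f': 8, 's': 0, 'b': 7}
store['b']*store['k'] = 7*9 = 63

63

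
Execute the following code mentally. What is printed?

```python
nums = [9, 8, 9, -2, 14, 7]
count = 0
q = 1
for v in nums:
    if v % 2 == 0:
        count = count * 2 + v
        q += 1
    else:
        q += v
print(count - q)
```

13

v=9: not even; q=10
v=8: even, count = 0*2+8 = 8; q=11
v=9: not even; q=20
v=-2: even, count = 8*2+(-2) = 14; q=21
v=14: even, count = 14*2+14 = 42; q=22
v=7: not even; q=29
count-q = 42-29 = 13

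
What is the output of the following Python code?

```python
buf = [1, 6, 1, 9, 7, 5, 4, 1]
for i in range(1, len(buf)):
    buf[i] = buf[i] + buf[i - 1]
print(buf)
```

i=1: buf[1] = 6+1 = 7 → [1, 7, 1, 9, 7, 5, 4, 1]
i=2: buf[2] = 1+7 = 8 → [1, 7, 8, 9, 7, 5, 4, 1]
i=3: buf[3] = 9+8 = 17 → [1, 7, 8, 17, 7, 5, 4, 1]
i=4: buf[4] = 7+17 = 24 → [1, 7, 8, 17, 24, 5, 4, 1]
i=5: buf[5] = 5+24 = 29 → [1, 7, 8, 17, 24, 29, 4, 1]
i=6: buf[6] = 4+29 = 33 → [1, 7, 8, 17, 24, 29, 33, 1]
i=7: buf[7] = 1+33 = 34 → [1, 7, 8, 17, 24, 29, 33, 34]

[1, 7, 8, 17, 24, 29, 33, 34]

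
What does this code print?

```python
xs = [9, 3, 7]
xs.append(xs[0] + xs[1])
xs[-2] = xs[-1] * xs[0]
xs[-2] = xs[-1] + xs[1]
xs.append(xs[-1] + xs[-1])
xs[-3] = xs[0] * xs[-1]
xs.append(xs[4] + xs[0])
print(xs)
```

[9, 3, 216, 12, 24, 33]

append xs[0]+xs[1] = 9+3 = 12 → [9, 3, 7, 12]
xs[-2] = xs[-1]*xs[0] = 12*9 = 108 → [9, 3, 108, 12]
xs[-2] = xs[-1]+xs[1] = 12+3 = 15 → [9, 3, 15, 12]
append xs[-1]+xs[-1] = 12+12 = 24 → [9, 3, 15, 12, 24]
xs[-3] = xs[0]*xs[-1] = 9*24 = 216 → [9, 3, 216, 12, 24]
append xs[4]+xs[0] = 24+9 = 33 → [9, 3, 216, 12, 24, 33]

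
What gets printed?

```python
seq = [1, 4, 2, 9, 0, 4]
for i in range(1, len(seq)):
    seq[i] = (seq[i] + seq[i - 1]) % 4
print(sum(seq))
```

i=1: seq[1] = (4+1)%4 = 1 → [1, 1, 2, 9, 0, 4]
i=2: seq[2] = (2+1)%4 = 3 → [1, 1, 3, 9, 0, 4]
i=3: seq[3] = (9+3)%4 = 0 → [1, 1, 3, 0, 0, 4]
i=4: seq[4] = (0+0)%4 = 0 → [1, 1, 3, 0, 0, 4]
i=5: seq[5] = (4+0)%4 = 0 → [1, 1, 3, 0, 0, 0]
sum = 5

5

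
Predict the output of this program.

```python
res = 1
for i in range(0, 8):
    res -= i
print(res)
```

i=0: res = 1-0 = 1
i=1: res = 1-1 = 0
i=2: res = 0-2 = -2
i=3: res = (-2)-3 = -5
i=4: res = (-5)-4 = -9
i=5: res = (-9)-5 = -14
i=6: res = (-14)-6 = -20
i=7: res = (-20)-7 = -27

-27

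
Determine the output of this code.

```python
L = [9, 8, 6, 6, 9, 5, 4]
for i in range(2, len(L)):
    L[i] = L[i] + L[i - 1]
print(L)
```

[9, 8, 14, 20, 29, 34, 38]

i=2: L[2] = 6+8 = 14 → [9, 8, 14, 6, 9, 5, 4]
i=3: L[3] = 6+14 = 20 → [9, 8, 14, 20, 9, 5, 4]
i=4: L[4] = 9+20 = 29 → [9, 8, 14, 20, 29, 5, 4]
i=5: L[5] = 5+29 = 34 → [9, 8, 14, 20, 29, 34, 4]
i=6: L[6] = 4+34 = 38 → [9, 8, 14, 20, 29, 34, 38]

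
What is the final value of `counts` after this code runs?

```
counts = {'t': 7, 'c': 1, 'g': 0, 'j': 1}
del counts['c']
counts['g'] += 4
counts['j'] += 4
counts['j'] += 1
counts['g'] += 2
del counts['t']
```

del 'c' → {'t': 7, 'g': 0, 'j': 1}
counts['g'] = 0+4 = 4 → {'t': 7, 'g': 4, 'j': 1}
counts['j'] = 1+4 = 5 → {'t': 7, 'g': 4, 'j': 5}
counts['j'] = 5+1 = 6 → {'t': 7, 'g': 4, 'j': 6}
counts['g'] = 4+2 = 6 → {'t': 7, 'g': 6, 'j': 6}
del 't' → {'g': 6, 'j': 6}

{'g': 6, 'j': 6}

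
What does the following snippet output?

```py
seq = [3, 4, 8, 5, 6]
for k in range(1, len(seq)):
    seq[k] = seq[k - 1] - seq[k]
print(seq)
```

k=1: seq[1] = 3-4 = -1 → [3, -1, 8, 5, 6]
k=2: seq[2] = (-1)-8 = -9 → [3, -1, -9, 5, 6]
k=3: seq[3] = (-9)-5 = -14 → [3, -1, -9, -14, 6]
k=4: seq[4] = (-14)-6 = -20 → [3, -1, -9, -14, -20]

[3, -1, -9, -14, -20]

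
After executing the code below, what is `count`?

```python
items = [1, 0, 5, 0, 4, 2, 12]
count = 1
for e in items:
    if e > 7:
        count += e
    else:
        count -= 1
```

e=1: not >7, count = 1-1 = 0
e=0: not >7, count = 0-1 = -1
e=5: not >7, count = (-1)-1 = -2
e=0: not >7, count = (-2)-1 = -3
e=4: not >7, count = (-3)-1 = -4
e=2: not >7, count = (-4)-1 = -5
e=12: >7, count = (-5)+12 = 7

7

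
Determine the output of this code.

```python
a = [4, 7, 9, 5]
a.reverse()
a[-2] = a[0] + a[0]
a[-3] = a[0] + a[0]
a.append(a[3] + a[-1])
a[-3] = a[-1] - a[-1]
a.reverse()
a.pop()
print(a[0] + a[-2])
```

reverse → [5, 9, 7, 4]
a[-2] = a[0]+a[0] = 5+5 = 10 → [5, 9, 10, 4]
a[-3] = a[0]+a[0] = 5+5 = 10 → [5, 10, 10, 4]
append a[3]+a[-1] = 4+4 = 8 → [5, 10, 10, 4, 8]
a[-3] = a[-1]-a[-1] = 8-8 = 0 → [5, 10, 0, 4, 8]
reverse → [8, 4, 0, 10, 5]
pop() removes 5 → [8, 4, 0, 10]
a[0]+a[-2] = 8+0 = 8

8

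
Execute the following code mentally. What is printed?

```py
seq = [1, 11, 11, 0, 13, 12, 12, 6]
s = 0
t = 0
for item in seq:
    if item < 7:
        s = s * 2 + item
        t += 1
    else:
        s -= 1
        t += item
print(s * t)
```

item=1: <7, s = 0*2+1 = 1; t=1
item=11: not <7, s = 1-1 = 0; t=12
item=11: not <7, s = 0-1 = -1; t=23
item=0: <7, s = (-1)*2+0 = -2; t=24
item=13: not <7, s = (-2)-1 = -3; t=37
item=12: not <7, s = (-3)-1 = -4; t=49
item=12: not <7, s = (-4)-1 = -5; t=61
item=6: <7, s = (-5)*2+6 = -4; t=62
s*t = (-4)*62 = -248

-248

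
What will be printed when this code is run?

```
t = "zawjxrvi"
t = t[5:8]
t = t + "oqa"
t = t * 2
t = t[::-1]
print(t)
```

aqoivraqoivr

slice [5:8] → 'rvi'
+ 'oqa' → 'rvioqa'
repeat ×2 → 'rvioqarvioqa'
reverse → 'aqoivraqoivr'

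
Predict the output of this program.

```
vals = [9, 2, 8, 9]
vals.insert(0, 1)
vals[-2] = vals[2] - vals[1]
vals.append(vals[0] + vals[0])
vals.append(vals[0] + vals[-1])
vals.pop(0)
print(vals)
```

[9, 2, -7, 9, 2, 3]

insert 1 at 0 → [1, 9, 2, 8, 9]
vals[-2] = vals[2]-vals[1] = 2-9 = -7 → [1, 9, 2, -7, 9]
append vals[0]+vals[0] = 1+1 = 2 → [1, 9, 2, -7, 9, 2]
append vals[0]+vals[-1] = 1+2 = 3 → [1, 9, 2, -7, 9, 2, 3]
pop(0) removes 1 → [9, 2, -7, 9, 2, 3]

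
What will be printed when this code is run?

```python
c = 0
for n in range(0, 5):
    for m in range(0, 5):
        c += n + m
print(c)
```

100

n=0,m=0: c = 0+0 = 0
n=0,m=1: c = 0+1 = 1
n=0,m=2: c = 1+2 = 3
n=0,m=3: c = 3+3 = 6
n=0,m=4: c = 6+4 = 10
n=1,m=0: c = 10+1 = 11
n=1,m=1: c = 11+2 = 13
n=1,m=2: c = 13+3 = 16
n=1,m=3: c = 16+4 = 20
n=1,m=4: c = 20+5 = 25
n=2,m=0: c = 25+2 = 27
n=2,m=1: c = 27+3 = 30
n=2,m=2: c = 30+4 = 34
n=2,m=3: c = 34+5 = 39
n=2,m=4: c = 39+6 = 45
n=3,m=0: c = 45+3 = 48
n=3,m=1: c = 48+4 = 52
n=3,m=2: c = 52+5 = 57
n=3,m=3: c = 57+6 = 63
n=3,m=4: c = 63+7 = 70
n=4,m=0: c = 70+4 = 74
n=4,m=1: c = 74+5 = 79
n=4,m=2: c = 79+6 = 85
n=4,m=3: c = 85+7 = 92
n=4,m=4: c = 92+8 = 100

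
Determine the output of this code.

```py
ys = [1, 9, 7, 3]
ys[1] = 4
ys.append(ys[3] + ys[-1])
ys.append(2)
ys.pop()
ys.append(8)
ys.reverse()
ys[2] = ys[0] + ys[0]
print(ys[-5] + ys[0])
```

ys[1] = 4 → [1, 4, 7, 3]
append ys[3]+ys[-1] = 3+3 = 6 → [1, 4, 7, 3, 6]
append 2 → [1, 4, 7, 3, 6, 2]
pop() removes 2 → [1, 4, 7, 3, 6]
append 8 → [1, 4, 7, 3, 6, 8]
reverse → [8, 6, 3, 7, 4, 1]
ys[2] = ys[0]+ys[0] = 8+8 = 16 → [8, 6, 16, 7, 4, 1]
ys[-5]+ys[0] = 6+8 = 14

14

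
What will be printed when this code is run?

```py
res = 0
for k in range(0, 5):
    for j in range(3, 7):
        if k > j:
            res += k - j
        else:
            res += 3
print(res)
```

58

k=0,j=3: not 0>3, res = 0+3 = 3
k=0,j=4: not 0>4, res = 3+3 = 6
k=0,j=5: not 0>5, res = 6+3 = 9
k=0,j=6: not 0>6, res = 9+3 = 12
k=1,j=3: not 1>3, res = 12+3 = 15
k=1,j=4: not 1>4, res = 15+3 = 18
k=1,j=5: not 1>5, res = 18+3 = 21
k=1,j=6: not 1>6, res = 21+3 = 24
k=2,j=3: not 2>3, res = 24+3 = 27
k=2,j=4: not 2>4, res = 27+3 = 30
k=2,j=5: not 2>5, res = 30+3 = 33
k=2,j=6: not 2>6, res = 33+3 = 36
k=3,j=3: not 3>3, res = 36+3 = 39
k=3,j=4: not 3>4, res = 39+3 = 42
k=3,j=5: not 3>5, res = 42+3 = 45
k=3,j=6: not 3>6, res = 45+3 = 48
k=4,j=3: 4>3, res = 48+1 = 49
k=4,j=4: not 4>4, res = 49+3 = 52
k=4,j=5: not 4>5, res = 52+3 = 55
k=4,j=6: not 4>6, res = 55+3 = 58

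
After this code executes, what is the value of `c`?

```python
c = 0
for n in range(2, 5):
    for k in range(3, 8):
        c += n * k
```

n=2,k=3: c = 0+6 = 6
n=2,k=4: c = 6+8 = 14
n=2,k=5: c = 14+10 = 24
n=2,k=6: c = 24+12 = 36
n=2,k=7: c = 36+14 = 50
n=3,k=3: c = 50+9 = 59
n=3,k=4: c = 59+12 = 71
n=3,k=5: c = 71+15 = 86
n=3,k=6: c = 86+18 = 104
n=3,k=7: c = 104+21 = 125
n=4,k=3: c = 125+12 = 137
n=4,k=4: c = 137+16 = 153
n=4,k=5: c = 153+20 = 173
n=4,k=6: c = 173+24 = 197
n=4,k=7: c = 197+28 = 225

225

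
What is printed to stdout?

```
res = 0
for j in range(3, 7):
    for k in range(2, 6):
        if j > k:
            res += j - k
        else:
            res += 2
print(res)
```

32

j=3,k=2: 3>2, res = 0+1 = 1
j=3,k=3: not 3>3, res = 1+2 = 3
j=3,k=4: not 3>4, res = 3+2 = 5
j=3,k=5: not 3>5, res = 5+2 = 7
j=4,k=2: 4>2, res = 7+2 = 9
j=4,k=3: 4>3, res = 9+1 = 10
j=4,k=4: not 4>4, res = 10+2 = 12
j=4,k=5: not 4>5, res = 12+2 = 14
j=5,k=2: 5>2, res = 14+3 = 17
j=5,k=3: 5>3, res = 17+2 = 19
j=5,k=4: 5>4, res = 19+1 = 20
j=5,k=5: not 5>5, res = 20+2 = 22
j=6,k=2: 6>2, res = 22+4 = 26
j=6,k=3: 6>3, res = 26+3 = 29
j=6,k=4: 6>4, res = 29+2 = 31
j=6,k=5: 6>5, res = 31+1 = 32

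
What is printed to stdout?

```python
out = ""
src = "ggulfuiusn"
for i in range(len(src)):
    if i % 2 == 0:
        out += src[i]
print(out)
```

i=0: add 'g' → 'g'
i=1: skip
i=2: add 'u' → 'gu'
i=3: skip
i=4: add 'f' → 'guf'
i=5: skip
i=6: add 'i' → 'gufi'
i=7: skip
i=8: add 's' → 'gufis'
i=9: skip

gufis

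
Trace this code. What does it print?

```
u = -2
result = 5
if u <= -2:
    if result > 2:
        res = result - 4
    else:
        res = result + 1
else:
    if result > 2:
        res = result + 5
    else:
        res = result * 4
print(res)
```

1

u=-2, result=5
u <= -2 is True; result > 2 is True
→ res = result - 4 = 1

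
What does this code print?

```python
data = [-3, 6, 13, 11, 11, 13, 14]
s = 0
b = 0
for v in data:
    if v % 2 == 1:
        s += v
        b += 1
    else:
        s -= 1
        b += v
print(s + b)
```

v=-3: odd, s = 0+(-3) = -3; b=1
v=6: not odd, s = (-3)-1 = -4; b=7
v=13: odd, s = (-4)+13 = 9; b=8
v=11: odd, s = 9+11 = 20; b=9
v=11: odd, s = 20+11 = 31; b=10
v=13: odd, s = 31+13 = 44; b=11
v=14: not odd, s = 44-1 = 43; b=25
s+b = 43+25 = 68

68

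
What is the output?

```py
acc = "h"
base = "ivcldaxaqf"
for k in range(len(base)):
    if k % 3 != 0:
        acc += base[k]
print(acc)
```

k=0: skip
k=1: add 'v' → 'hv'
k=2: add 'c' → 'hvc'
k=3: skip
k=4: add 'd' → 'hvcd'
k=5: add 'a' → 'hvcda'
k=6: skip
k=7: add 'a' → 'hvcdaa'
k=8: add 'q' → 'hvcdaaq'
k=9: skip

hvcdaaq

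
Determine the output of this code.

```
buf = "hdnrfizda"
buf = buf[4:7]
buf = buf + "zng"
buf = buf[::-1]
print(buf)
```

gnzzif

slice [4:7] → 'fiz'
+ 'zng' → 'fizzng'
reverse → 'gnzzif'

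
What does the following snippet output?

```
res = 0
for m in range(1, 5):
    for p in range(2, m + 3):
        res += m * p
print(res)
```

145

m=1,p=2: res = 0+2 = 2
m=1,p=3: res = 2+3 = 5
m=2,p=2: res = 5+4 = 9
m=2,p=3: res = 9+6 = 15
m=2,p=4: res = 15+8 = 23
m=3,p=2: res = 23+6 = 29
m=3,p=3: res = 29+9 = 38
m=3,p=4: res = 38+12 = 50
m=3,p=5: res = 50+15 = 65
m=4,p=2: res = 65+8 = 73
m=4,p=3: res = 73+12 = 85
m=4,p=4: res = 85+16 = 101
m=4,p=5: res = 101+20 = 121
m=4,p=6: res = 121+24 = 145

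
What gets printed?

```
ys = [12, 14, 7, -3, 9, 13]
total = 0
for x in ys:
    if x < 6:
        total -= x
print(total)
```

x=12: not <6
x=14: not <6
x=7: not <6
x=-3: <6, total = 0-(-3) = 3
x=9: not <6
x=13: not <6

3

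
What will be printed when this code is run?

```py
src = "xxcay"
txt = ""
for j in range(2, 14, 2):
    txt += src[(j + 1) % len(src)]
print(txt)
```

j=2: add src[3]='a' → 'a'
j=4: add src[0]='x' → 'ax'
j=6: add src[2]='c' → 'axc'
j=8: add src[4]='y' → 'axcy'
j=10: add src[1]='x' → 'axcyx'
j=12: add src[3]='a' → 'axcyxa'

axcyxa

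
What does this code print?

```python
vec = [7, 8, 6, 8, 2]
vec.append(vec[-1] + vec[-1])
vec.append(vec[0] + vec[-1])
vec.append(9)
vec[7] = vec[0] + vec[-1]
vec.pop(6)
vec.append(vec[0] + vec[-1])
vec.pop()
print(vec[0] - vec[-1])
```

-9

append vec[-1]+vec[-1] = 2+2 = 4 → [7, 8, 6, 8, 2, 4]
append vec[0]+vec[-1] = 7+4 = 11 → [7, 8, 6, 8, 2, 4, 11]
append 9 → [7, 8, 6, 8, 2, 4, 11, 9]
vec[7] = vec[0]+vec[-1] = 7+9 = 16 → [7, 8, 6, 8, 2, 4, 11, 16]
pop(6) removes 11 → [7, 8, 6, 8, 2, 4, 16]
append vec[0]+vec[-1] = 7+16 = 23 → [7, 8, 6, 8, 2, 4, 16, 23]
pop() removes 23 → [7, 8, 6, 8, 2, 4, 16]
vec[0]-vec[-1] = 7-16 = -9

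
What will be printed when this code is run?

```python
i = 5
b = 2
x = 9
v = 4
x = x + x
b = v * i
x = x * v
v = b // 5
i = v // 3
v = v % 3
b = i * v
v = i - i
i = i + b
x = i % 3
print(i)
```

2

x = 9+9 = 18
b = 4*5 = 20
x = 18*4 = 72
v = 20//5 = 4
i = 4//3 = 1
v = 4%3 = 1
b = 1*1 = 1
v = 1-1 = 0
i = 1+1 = 2
x = 2%3 = 2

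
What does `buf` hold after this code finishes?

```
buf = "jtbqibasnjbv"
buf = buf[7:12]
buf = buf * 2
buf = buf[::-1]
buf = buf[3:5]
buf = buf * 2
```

'nsns'

slice [7:12] → 'snjbv'
repeat ×2 → 'snjbvsnjbv'
reverse → 'vbjnsvbjns'
slice [3:5] → 'ns'
repeat ×2 → 'nsns'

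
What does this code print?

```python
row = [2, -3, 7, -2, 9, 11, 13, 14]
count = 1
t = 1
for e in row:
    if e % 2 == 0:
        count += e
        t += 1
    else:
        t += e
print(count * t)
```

e=2: even, count = 1+2 = 3; t=2
e=-3: not even; t=-1
e=7: not even; t=6
e=-2: even, count = 3+(-2) = 1; t=7
e=9: not even; t=16
e=11: not even; t=27
e=13: not even; t=40
e=14: even, count = 1+14 = 15; t=41
count*t = 15*41 = 615

615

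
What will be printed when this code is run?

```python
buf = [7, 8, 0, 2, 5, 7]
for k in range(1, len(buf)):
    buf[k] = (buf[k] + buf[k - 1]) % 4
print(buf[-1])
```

k=1: buf[1] = (8+7)%4 = 3 → [7, 3, 0, 2, 5, 7]
k=2: buf[2] = (0+3)%4 = 3 → [7, 3, 3, 2, 5, 7]
k=3: buf[3] = (2+3)%4 = 1 → [7, 3, 3, 1, 5, 7]
k=4: buf[4] = (5+1)%4 = 2 → [7, 3, 3, 1, 2, 7]
k=5: buf[5] = (7+2)%4 = 1 → [7, 3, 3, 1, 2, 1]

1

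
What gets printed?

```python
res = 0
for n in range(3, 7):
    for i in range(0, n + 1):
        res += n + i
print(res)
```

n=3,i=0: res = 0+3 = 3
n=3,i=1: res = 3+4 = 7
n=3,i=2: res = 7+5 = 12
n=3,i=3: res = 12+6 = 18
n=4,i=0: res = 18+4 = 22
n=4,i=1: res = 22+5 = 27
n=4,i=2: res = 27+6 = 33
n=4,i=3: res = 33+7 = 40
n=4,i=4: res = 40+8 = 48
n=5,i=0: res = 48+5 = 53
n=5,i=1: res = 53+6 = 59
n=5,i=2: res = 59+7 = 66
n=5,i=3: res = 66+8 = 74
n=5,i=4: res = 74+9 = 83
n=5,i=5: res = 83+10 = 93
n=6,i=0: res = 93+6 = 99
n=6,i=1: res = 99+7 = 106
n=6,i=2: res = 106+8 = 114
n=6,i=3: res = 114+9 = 123
n=6,i=4: res = 123+10 = 133
n=6,i=5: res = 133+11 = 144
n=6,i=6: res = 144+12 = 156

156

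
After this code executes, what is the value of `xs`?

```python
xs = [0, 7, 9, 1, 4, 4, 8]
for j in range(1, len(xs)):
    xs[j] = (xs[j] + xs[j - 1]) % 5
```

[0, 2, 1, 2, 1, 0, 3]

j=1: xs[1] = (7+0)%5 = 2 → [0, 2, 9, 1, 4, 4, 8]
j=2: xs[2] = (9+2)%5 = 1 → [0, 2, 1, 1, 4, 4, 8]
j=3: xs[3] = (1+1)%5 = 2 → [0, 2, 1, 2, 4, 4, 8]
j=4: xs[4] = (4+2)%5 = 1 → [0, 2, 1, 2, 1, 4, 8]
j=5: xs[5] = (4+1)%5 = 0 → [0, 2, 1, 2, 1, 0, 8]
j=6: xs[6] = (8+0)%5 = 3 → [0, 2, 1, 2, 1, 0, 3]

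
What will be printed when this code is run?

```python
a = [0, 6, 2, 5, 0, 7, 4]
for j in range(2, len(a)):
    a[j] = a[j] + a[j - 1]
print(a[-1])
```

j=2: a[2] = 2+6 = 8 → [0, 6, 8, 5, 0, 7, 4]
j=3: a[3] = 5+8 = 13 → [0, 6, 8, 13, 0, 7, 4]
j=4: a[4] = 0+13 = 13 → [0, 6, 8, 13, 13, 7, 4]
j=5: a[5] = 7+13 = 20 → [0, 6, 8, 13, 13, 20, 4]
j=6: a[6] = 4+20 = 24 → [0, 6, 8, 13, 13, 20, 24]

24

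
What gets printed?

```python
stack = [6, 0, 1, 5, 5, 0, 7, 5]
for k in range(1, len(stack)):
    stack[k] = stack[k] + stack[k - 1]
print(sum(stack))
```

118

k=1: stack[1] = 0+6 = 6 → [6, 6, 1, 5, 5, 0, 7, 5]
k=2: stack[2] = 1+6 = 7 → [6, 6, 7, 5, 5, 0, 7, 5]
k=3: stack[3] = 5+7 = 12 → [6, 6, 7, 12, 5, 0, 7, 5]
k=4: stack[4] = 5+12 = 17 → [6, 6, 7, 12, 17, 0, 7, 5]
k=5: stack[5] = 0+17 = 17 → [6, 6, 7, 12, 17, 17, 7, 5]
k=6: stack[6] = 7+17 = 24 → [6, 6, 7, 12, 17, 17, 24, 5]
k=7: stack[7] = 5+24 = 29 → [6, 6, 7, 12, 17, 17, 24, 29]
sum = 118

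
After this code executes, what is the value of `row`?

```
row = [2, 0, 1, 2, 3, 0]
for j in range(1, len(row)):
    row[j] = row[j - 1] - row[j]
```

j=1: row[1] = 2-0 = 2 → [2, 2, 1, 2, 3, 0]
j=2: row[2] = 2-1 = 1 → [2, 2, 1, 2, 3, 0]
j=3: row[3] = 1-2 = -1 → [2, 2, 1, -1, 3, 0]
j=4: row[4] = (-1)-3 = -4 → [2, 2, 1, -1, -4, 0]
j=5: row[5] = (-4)-0 = -4 → [2, 2, 1, -1, -4, -4]

[2, 2, 1, -1, -4, -4]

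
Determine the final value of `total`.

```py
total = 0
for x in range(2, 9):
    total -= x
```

x=2: total = 0-2 = -2
x=3: total = (-2)-3 = -5
x=4: total = (-5)-4 = -9
x=5: total = (-9)-5 = -14
x=6: total = (-14)-6 = -20
x=7: total = (-20)-7 = -27
x=8: total = (-27)-8 = -35

-35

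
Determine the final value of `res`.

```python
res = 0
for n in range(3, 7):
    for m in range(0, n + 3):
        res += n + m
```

n=3,m=0: res = 0+3 = 3
n=3,m=1: res = 3+4 = 7
n=3,m=2: res = 7+5 = 12
n=3,m=3: res = 12+6 = 18
n=3,m=4: res = 18+7 = 25
n=3,m=5: res = 25+8 = 33
n=4,m=0: res = 33+4 = 37
n=4,m=1: res = 37+5 = 42
n=4,m=2: res = 42+6 = 48
n=4,m=3: res = 48+7 = 55
n=4,m=4: res = 55+8 = 63
n=4,m=5: res = 63+9 = 72
n=4,m=6: res = 72+10 = 82
n=5,m=0: res = 82+5 = 87
n=5,m=1: res = 87+6 = 93
n=5,m=2: res = 93+7 = 100
n=5,m=3: res = 100+8 = 108
n=5,m=4: res = 108+9 = 117
n=5,m=5: res = 117+10 = 127
n=5,m=6: res = 127+11 = 138
n=5,m=7: res = 138+12 = 150
n=6,m=0: res = 150+6 = 156
n=6,m=1: res = 156+7 = 163
n=6,m=2: res = 163+8 = 171
n=6,m=3: res = 171+9 = 180
n=6,m=4: res = 180+10 = 190
n=6,m=5: res = 190+11 = 201
n=6,m=6: res = 201+12 = 213
n=6,m=7: res = 213+13 = 226
n=6,m=8: res = 226+14 = 240

240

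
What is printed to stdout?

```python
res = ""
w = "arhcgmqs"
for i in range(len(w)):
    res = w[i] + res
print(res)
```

sqmgchra

i=0: prepend 'a' → 'a'
i=1: prepend 'r' → 'ra'
i=2: prepend 'h' → 'hra'
i=3: prepend 'c' → 'chra'
i=4: prepend 'g' → 'gchra'
i=5: prepend 'm' → 'mgchra'
i=6: prepend 'q' → 'qmgchra'
i=7: prepend 's' → 'sqmgchra'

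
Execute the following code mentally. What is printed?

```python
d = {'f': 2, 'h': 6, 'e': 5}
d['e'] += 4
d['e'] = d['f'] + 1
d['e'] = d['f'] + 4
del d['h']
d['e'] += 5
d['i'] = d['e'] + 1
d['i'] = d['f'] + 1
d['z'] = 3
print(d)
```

{'f': 2, 'e': 11, 'i': 3, 'z': 3}

d['e'] = 5+4 = 9 → {'f': 2, 'h': 6, 'e': 9}
d['e'] = d['f']+1 = 3 → {'f': 2, 'h': 6, 'e': 3}
d['e'] = d['f']+4 = 6 → {'f': 2, 'h': 6, 'e': 6}
del 'h' → {'f': 2, 'e': 6}
d['e'] = 6+5 = 11 → {'f': 2, 'e': 11}
d['i'] = d['e']+1 = 12 → {'f': 2, 'e': 11, 'i': 12}
d['i'] = d['f']+1 = 3 → {'f': 2, 'e': 11, 'i': 3}
d['z'] = 3 → {'f': 2, 'e': 11, 'i': 3, 'z': 3}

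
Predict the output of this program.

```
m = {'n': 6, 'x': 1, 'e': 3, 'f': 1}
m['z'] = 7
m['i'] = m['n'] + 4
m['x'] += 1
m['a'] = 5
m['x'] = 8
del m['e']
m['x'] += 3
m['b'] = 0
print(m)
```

m['z'] = 7 → {'n': 6, 'x': 1, 'e': 3, 'f': 1, 'z': 7}
m['i'] = m['n']+4 = 10 → {'n': 6, 'x': 1, 'e': 3, 'f': 1, 'z': 7, 'i': 10}
m['x'] = 1+1 = 2 → {'n': 6, 'x': 2, 'e': 3, 'f': 1, 'z': 7, 'i': 10}
m['a'] = 5 → {'n': 6, 'x': 2, 'e': 3, 'f': 1, 'z': 7, 'i': 10, 'a': 5}
m['x'] = 8 → {'n': 6, 'x': 8, 'e': 3, 'f': 1, 'z': 7, 'i': 10, 'a': 5}
del 'e' → {'n': 6, 'x': 8, 'f': 1, 'z': 7, 'i': 10, 'a': 5}
m['x'] = 8+3 = 11 → {'n': 6, 'x': 11, 'f': 1, 'z': 7, 'i': 10, 'a': 5}
m['b'] = 0 → {'n': 6, 'x': 11, 'f': 1, 'z': 7, 'i': 10, 'a': 5, 'b': 0}

{'n': 6, 'x': 11, 'f': 1, 'z': 7, 'i': 10, 'a': 5, 'b': 0}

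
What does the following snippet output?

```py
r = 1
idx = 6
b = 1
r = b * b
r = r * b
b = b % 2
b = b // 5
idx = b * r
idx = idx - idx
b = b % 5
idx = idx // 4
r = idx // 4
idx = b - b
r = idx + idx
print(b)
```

r = 1*1 = 1
r = 1*1 = 1
b = 1%2 = 1
b = 1//5 = 0
idx = 0*1 = 0
idx = 0-0 = 0
b = 0%5 = 0
idx = 0//4 = 0
r = 0//4 = 0
idx = 0-0 = 0
r = 0+0 = 0

0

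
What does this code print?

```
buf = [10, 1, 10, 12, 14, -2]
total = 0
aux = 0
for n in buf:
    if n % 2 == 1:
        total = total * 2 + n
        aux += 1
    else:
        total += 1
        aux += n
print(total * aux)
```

315

n=10: not odd, total = 0+1 = 1; aux=10
n=1: odd, total = 1*2+1 = 3; aux=11
n=10: not odd, total = 3+1 = 4; aux=21
n=12: not odd, total = 4+1 = 5; aux=33
n=14: not odd, total = 5+1 = 6; aux=47
n=-2: not odd, total = 6+1 = 7; aux=45
total*aux = 7*45 = 315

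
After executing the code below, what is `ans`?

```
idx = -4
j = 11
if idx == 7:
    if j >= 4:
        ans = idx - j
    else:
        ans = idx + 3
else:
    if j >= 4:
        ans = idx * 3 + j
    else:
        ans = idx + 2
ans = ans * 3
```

-3

idx=-4, j=11
idx == 7 is False; j >= 4 is True
→ ans = idx * 3 + j = -1
ans = (-1)*3 = -3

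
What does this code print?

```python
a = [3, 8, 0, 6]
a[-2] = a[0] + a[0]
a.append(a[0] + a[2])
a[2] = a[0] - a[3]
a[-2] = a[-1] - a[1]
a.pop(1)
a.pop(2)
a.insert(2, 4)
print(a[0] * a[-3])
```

a[-2] = a[0]+a[0] = 3+3 = 6 → [3, 8, 6, 6]
append a[0]+a[2] = 3+6 = 9 → [3, 8, 6, 6, 9]
a[2] = a[0]-a[3] = 3-6 = -3 → [3, 8, -3, 6, 9]
a[-2] = a[-1]-a[1] = 9-8 = 1 → [3, 8, -3, 1, 9]
pop(1) removes 8 → [3, -3, 1, 9]
pop(2) removes 1 → [3, -3, 9]
insert 4 at 2 → [3, -3, 4, 9]
a[0]*a[-3] = 3*(-3) = -9

-9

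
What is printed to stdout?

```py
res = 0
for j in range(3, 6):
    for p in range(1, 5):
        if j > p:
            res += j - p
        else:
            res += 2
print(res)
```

j=3,p=1: 3>1, res = 0+2 = 2
j=3,p=2: 3>2, res = 2+1 = 3
j=3,p=3: not 3>3, res = 3+2 = 5
j=3,p=4: not 3>4, res = 5+2 = 7
j=4,p=1: 4>1, res = 7+3 = 10
j=4,p=2: 4>2, res = 10+2 = 12
j=4,p=3: 4>3, res = 12+1 = 13
j=4,p=4: not 4>4, res = 13+2 = 15
j=5,p=1: 5>1, res = 15+4 = 19
j=5,p=2: 5>2, res = 19+3 = 22
j=5,p=3: 5>3, res = 22+2 = 24
j=5,p=4: 5>4, res = 24+1 = 25

25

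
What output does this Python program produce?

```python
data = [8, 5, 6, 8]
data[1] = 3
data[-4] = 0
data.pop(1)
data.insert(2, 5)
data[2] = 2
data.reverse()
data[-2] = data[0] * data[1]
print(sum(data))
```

26

data[1] = 3 → [8, 3, 6, 8]
data[-4] = 0 → [0, 3, 6, 8]
pop(1) removes 3 → [0, 6, 8]
insert 5 at 2 → [0, 6, 5, 8]
data[2] = 2 → [0, 6, 2, 8]
reverse → [8, 2, 6, 0]
data[-2] = data[0]*data[1] = 8*2 = 16 → [8, 2, 16, 0]
sum = 26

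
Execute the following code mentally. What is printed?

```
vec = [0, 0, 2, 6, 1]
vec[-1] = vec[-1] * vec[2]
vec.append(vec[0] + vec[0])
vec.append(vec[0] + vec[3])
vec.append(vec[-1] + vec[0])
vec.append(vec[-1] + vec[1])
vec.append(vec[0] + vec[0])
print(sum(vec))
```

28

vec[-1] = vec[-1]*vec[2] = 1*2 = 2 → [0, 0, 2, 6, 2]
append vec[0]+vec[0] = 0+0 = 0 → [0, 0, 2, 6, 2, 0]
append vec[0]+vec[3] = 0+6 = 6 → [0, 0, 2, 6, 2, 0, 6]
append vec[-1]+vec[0] = 6+0 = 6 → [0, 0, 2, 6, 2, 0, 6, 6]
append vec[-1]+vec[1] = 6+0 = 6 → [0, 0, 2, 6, 2, 0, 6, 6, 6]
append vec[0]+vec[0] = 0+0 = 0 → [0, 0, 2, 6, 2, 0, 6, 6, 6, 0]
sum = 28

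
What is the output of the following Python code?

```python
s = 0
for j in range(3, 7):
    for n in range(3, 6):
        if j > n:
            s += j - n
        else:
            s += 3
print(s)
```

j=3,n=3: not 3>3, s = 0+3 = 3
j=3,n=4: not 3>4, s = 3+3 = 6
j=3,n=5: not 3>5, s = 6+3 = 9
j=4,n=3: 4>3, s = 9+1 = 10
j=4,n=4: not 4>4, s = 10+3 = 13
j=4,n=5: not 4>5, s = 13+3 = 16
j=5,n=3: 5>3, s = 16+2 = 18
j=5,n=4: 5>4, s = 18+1 = 19
j=5,n=5: not 5>5, s = 19+3 = 22
j=6,n=3: 6>3, s = 22+3 = 25
j=6,n=4: 6>4, s = 25+2 = 27
j=6,n=5: 6>5, s = 27+1 = 28

28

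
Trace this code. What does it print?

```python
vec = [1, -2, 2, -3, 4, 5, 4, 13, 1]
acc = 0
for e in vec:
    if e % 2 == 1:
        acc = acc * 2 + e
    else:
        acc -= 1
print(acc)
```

-5

e=1: odd, acc = 0*2+1 = 1
e=-2: not odd, acc = 1-1 = 0
e=2: not odd, acc = 0-1 = -1
e=-3: odd, acc = (-1)*2+(-3) = -5
e=4: not odd, acc = (-5)-1 = -6
e=5: odd, acc = (-6)*2+5 = -7
e=4: not odd, acc = (-7)-1 = -8
e=13: odd, acc = (-8)*2+13 = -3
e=1: odd, acc = (-3)*2+1 = -5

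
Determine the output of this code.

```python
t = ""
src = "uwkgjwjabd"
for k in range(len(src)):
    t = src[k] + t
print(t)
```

dbajwjgkwu

k=0: prepend 'u' → 'u'
k=1: prepend 'w' → 'wu'
k=2: prepend 'k' → 'kwu'
k=3: prepend 'g' → 'gkwu'
k=4: prepend 'j' → 'jgkwu'
k=5: prepend 'w' → 'wjgkwu'
k=6: prepend 'j' → 'jwjgkwu'
k=7: prepend 'a' → 'ajwjgkwu'
k=8: prepend 'b' → 'bajwjgkwu'
k=9: prepend 'd' → 'dbajwjgkwu'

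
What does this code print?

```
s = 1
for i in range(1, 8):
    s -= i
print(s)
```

i=1: s = 1-1 = 0
i=2: s = 0-2 = -2
i=3: s = (-2)-3 = -5
i=4: s = (-5)-4 = -9
i=5: s = (-9)-5 = -14
i=6: s = (-14)-6 = -20
i=7: s = (-20)-7 = -27

-27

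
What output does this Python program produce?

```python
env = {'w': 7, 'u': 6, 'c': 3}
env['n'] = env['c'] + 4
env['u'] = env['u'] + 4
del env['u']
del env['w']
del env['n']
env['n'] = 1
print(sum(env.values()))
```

env['n'] = env['c']+4 = 7 → {'w': 7, 'u': 6, 'c': 3, 'n': 7}
env['u'] = env['u']+4 = 10 → {'w': 7, 'u': 10, 'c': 3, 'n': 7}
del 'u' → {'w': 7, 'c': 3, 'n': 7}
del 'w' → {'c': 3, 'n': 7}
del 'n' → {'c': 3}
env['n'] = 1 → {'c': 3, 'n': 1}
sum of values = 4

4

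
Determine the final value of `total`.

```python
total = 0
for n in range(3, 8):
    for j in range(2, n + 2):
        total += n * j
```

590

n=3,j=2: total = 0+6 = 6
n=3,j=3: total = 6+9 = 15
n=3,j=4: total = 15+12 = 27
n=4,j=2: total = 27+8 = 35
n=4,j=3: total = 35+12 = 47
n=4,j=4: total = 47+16 = 63
n=4,j=5: total = 63+20 = 83
n=5,j=2: total = 83+10 = 93
n=5,j=3: total = 93+15 = 108
n=5,j=4: total = 108+20 = 128
n=5,j=5: total = 128+25 = 153
n=5,j=6: total = 153+30 = 183
n=6,j=2: total = 183+12 = 195
n=6,j=3: total = 195+18 = 213
n=6,j=4: total = 213+24 = 237
n=6,j=5: total = 237+30 = 267
n=6,j=6: total = 267+36 = 303
n=6,j=7: total = 303+42 = 345
n=7,j=2: total = 345+14 = 359
n=7,j=3: total = 359+21 = 380
n=7,j=4: total = 380+28 = 408
n=7,j=5: total = 408+35 = 443
n=7,j=6: total = 443+42 = 485
n=7,j=7: total = 485+49 = 534
n=7,j=8: total = 534+56 = 590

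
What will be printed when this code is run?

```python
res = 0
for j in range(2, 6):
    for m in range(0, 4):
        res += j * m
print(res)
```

j=2,m=0: res = 0+0 = 0
j=2,m=1: res = 0+2 = 2
j=2,m=2: res = 2+4 = 6
j=2,m=3: res = 6+6 = 12
j=3,m=0: res = 12+0 = 12
j=3,m=1: res = 12+3 = 15
j=3,m=2: res = 15+6 = 21
j=3,m=3: res = 21+9 = 30
j=4,m=0: res = 30+0 = 30
j=4,m=1: res = 30+4 = 34
j=4,m=2: res = 34+8 = 42
j=4,m=3: res = 42+12 = 54
j=5,m=0: res = 54+0 = 54
j=5,m=1: res = 54+5 = 59
j=5,m=2: res = 59+10 = 69
j=5,m=3: res = 69+15 = 84

84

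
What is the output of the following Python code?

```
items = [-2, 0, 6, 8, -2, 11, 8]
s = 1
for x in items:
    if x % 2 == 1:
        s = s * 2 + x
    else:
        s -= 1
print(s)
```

2

x=-2: not odd, s = 1-1 = 0
x=0: not odd, s = 0-1 = -1
x=6: not odd, s = (-1)-1 = -2
x=8: not odd, s = (-2)-1 = -3
x=-2: not odd, s = (-3)-1 = -4
x=11: odd, s = (-4)*2+11 = 3
x=8: not odd, s = 3-1 = 2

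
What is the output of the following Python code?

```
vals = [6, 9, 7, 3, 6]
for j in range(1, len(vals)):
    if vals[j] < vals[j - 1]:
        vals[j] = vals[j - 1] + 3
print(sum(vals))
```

j=1: 9>=6, unchanged → [6, 9, 7, 3, 6]
j=2: 7<9, vals[2] = 9+3 = 12 → [6, 9, 12, 3, 6]
j=3: 3<12, vals[3] = 12+3 = 15 → [6, 9, 12, 15, 6]
j=4: 6<15, vals[4] = 15+3 = 18 → [6, 9, 12, 15, 18]
sum = 60

60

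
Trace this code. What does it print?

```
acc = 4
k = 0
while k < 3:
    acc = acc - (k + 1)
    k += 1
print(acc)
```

-2

k=0: acc = 4-1 = 3
k=1: acc = 3-2 = 1
k=2: acc = 1-3 = -2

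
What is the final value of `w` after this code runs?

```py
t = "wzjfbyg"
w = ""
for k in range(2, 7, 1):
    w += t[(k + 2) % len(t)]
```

k=2: add t[4]='b' → 'b'
k=3: add t[5]='y' → 'by'
k=4: add t[6]='g' → 'byg'
k=5: add t[0]='w' → 'bygw'
k=6: add t[1]='z' → 'bygwz'

'bygwz'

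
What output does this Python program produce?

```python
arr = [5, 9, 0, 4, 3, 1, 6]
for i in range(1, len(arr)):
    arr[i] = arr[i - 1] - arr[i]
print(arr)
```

i=1: arr[1] = 5-9 = -4 → [5, -4, 0, 4, 3, 1, 6]
i=2: arr[2] = (-4)-0 = -4 → [5, -4, -4, 4, 3, 1, 6]
i=3: arr[3] = (-4)-4 = -8 → [5, -4, -4, -8, 3, 1, 6]
i=4: arr[4] = (-8)-3 = -11 → [5, -4, -4, -8, -11, 1, 6]
i=5: arr[5] = (-11)-1 = -12 → [5, -4, -4, -8, -11, -12, 6]
i=6: arr[6] = (-12)-6 = -18 → [5, -4, -4, -8, -11, -12, -18]

[5, -4, -4, -8, -11, -12, -18]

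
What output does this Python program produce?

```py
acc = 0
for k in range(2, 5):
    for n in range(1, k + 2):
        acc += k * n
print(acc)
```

102

k=2,n=1: acc = 0+2 = 2
k=2,n=2: acc = 2+4 = 6
k=2,n=3: acc = 6+6 = 12
k=3,n=1: acc = 12+3 = 15
k=3,n=2: acc = 15+6 = 21
k=3,n=3: acc = 21+9 = 30
k=3,n=4: acc = 30+12 = 42
k=4,n=1: acc = 42+4 = 46
k=4,n=2: acc = 46+8 = 54
k=4,n=3: acc = 54+12 = 66
k=4,n=4: acc = 66+16 = 82
k=4,n=5: acc = 82+20 = 102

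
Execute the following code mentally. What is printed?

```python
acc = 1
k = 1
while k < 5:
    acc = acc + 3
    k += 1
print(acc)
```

k=1: acc = 1+3 = 4
k=2: acc = 4+3 = 7
k=3: acc = 7+3 = 10
k=4: acc = 10+3 = 13

13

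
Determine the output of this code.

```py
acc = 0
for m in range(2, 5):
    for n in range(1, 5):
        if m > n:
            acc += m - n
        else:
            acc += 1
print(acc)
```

16

m=2,n=1: 2>1, acc = 0+1 = 1
m=2,n=2: not 2>2, acc = 1+1 = 2
m=2,n=3: not 2>3, acc = 2+1 = 3
m=2,n=4: not 2>4, acc = 3+1 = 4
m=3,n=1: 3>1, acc = 4+2 = 6
m=3,n=2: 3>2, acc = 6+1 = 7
m=3,n=3: not 3>3, acc = 7+1 = 8
m=3,n=4: not 3>4, acc = 8+1 = 9
m=4,n=1: 4>1, acc = 9+3 = 12
m=4,n=2: 4>2, acc = 12+2 = 14
m=4,n=3: 4>3, acc = 14+1 = 15
m=4,n=4: not 4>4, acc = 15+1 = 16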